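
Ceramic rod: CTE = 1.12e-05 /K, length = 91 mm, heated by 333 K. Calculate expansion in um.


dL = 1.12e-05 * 91 * 333 * 1000 = 339.394 um

339.394


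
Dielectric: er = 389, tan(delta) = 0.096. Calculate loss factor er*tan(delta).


Loss = 389 * 0.096 = 37.344

37.344


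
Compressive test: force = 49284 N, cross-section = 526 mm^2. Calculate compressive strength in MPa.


CS = 49284 / 526 = 93.7 MPa

93.7


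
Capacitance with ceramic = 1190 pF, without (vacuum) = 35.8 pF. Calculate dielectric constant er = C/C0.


er = 1190 / 35.8 = 33.24

33.24


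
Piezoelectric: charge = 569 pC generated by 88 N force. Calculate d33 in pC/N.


d33 = 569 / 88 = 6.5 pC/N

6.5


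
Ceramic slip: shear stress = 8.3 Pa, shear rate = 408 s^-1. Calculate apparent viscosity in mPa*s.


eta = tau/gamma * 1000 = 8.3/408 * 1000 = 20.3 mPa*s

20.3


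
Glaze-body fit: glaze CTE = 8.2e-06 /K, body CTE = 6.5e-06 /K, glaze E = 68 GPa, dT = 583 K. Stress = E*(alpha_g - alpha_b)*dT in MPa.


Stress = 68*1000*(8.2e-06 - 6.5e-06)*583 = 67.4 MPa

67.4


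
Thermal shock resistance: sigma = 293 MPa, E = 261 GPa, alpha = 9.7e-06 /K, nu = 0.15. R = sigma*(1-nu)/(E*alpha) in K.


R = 293*(1-0.15)/(261*1000*9.7e-06) = 98 K

98


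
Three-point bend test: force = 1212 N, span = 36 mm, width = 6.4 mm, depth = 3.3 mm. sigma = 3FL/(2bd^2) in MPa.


sigma = 3*1212*36/(2*6.4*3.3^2) = 939.0 MPa

939.0


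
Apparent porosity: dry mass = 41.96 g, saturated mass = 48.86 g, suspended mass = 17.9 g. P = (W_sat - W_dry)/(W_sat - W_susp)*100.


P = (48.86 - 41.96) / (48.86 - 17.9) * 100 = 6.9 / 30.96 * 100 = 22.3%

22.3


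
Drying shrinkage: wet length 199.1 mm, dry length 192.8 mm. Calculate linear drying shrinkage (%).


DS = (199.1 - 192.8) / 199.1 * 100 = 3.16%

3.16


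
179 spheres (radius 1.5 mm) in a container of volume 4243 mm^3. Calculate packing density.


V_sphere = 4/3*pi*1.5^3 = 14.1372 mm^3
Total V = 179*14.1372 = 2530.5588 mm^3
PD = 2530.5588 / 4243 = 0.596

0.596


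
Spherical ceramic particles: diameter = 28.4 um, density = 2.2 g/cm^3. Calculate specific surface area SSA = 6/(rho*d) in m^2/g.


SSA = 6 / (2.2 * 28.4) = 0.096 m^2/g

0.096


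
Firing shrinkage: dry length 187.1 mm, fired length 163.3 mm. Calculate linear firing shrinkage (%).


FS = (187.1 - 163.3) / 187.1 * 100 = 12.72%

12.72


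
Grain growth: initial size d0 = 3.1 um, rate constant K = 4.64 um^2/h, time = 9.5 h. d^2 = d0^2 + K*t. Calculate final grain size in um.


d^2 = 3.1^2 + 4.64*9.5 = 53.69
d = sqrt(53.69) = 7.33 um

7.33


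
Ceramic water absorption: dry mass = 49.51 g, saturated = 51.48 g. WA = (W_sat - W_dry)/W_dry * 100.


WA = (51.48 - 49.51) / 49.51 * 100 = 3.98%

3.98


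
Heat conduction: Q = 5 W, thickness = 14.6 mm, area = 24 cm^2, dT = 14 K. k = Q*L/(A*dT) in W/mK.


k = 5*14.6/1000/(24/10000*14) = 2.17 W/mK

2.17


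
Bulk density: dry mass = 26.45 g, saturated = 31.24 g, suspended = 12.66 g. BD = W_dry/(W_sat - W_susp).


BD = 26.45 / (31.24 - 12.66) = 26.45 / 18.58 = 1.424 g/cm^3

1.424


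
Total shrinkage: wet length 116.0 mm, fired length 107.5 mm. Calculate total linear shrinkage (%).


TS = (116.0 - 107.5) / 116.0 * 100 = 7.33%

7.33


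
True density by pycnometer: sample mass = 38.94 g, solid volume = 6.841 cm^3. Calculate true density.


TD = 38.94 / 6.841 = 5.692 g/cm^3

5.692


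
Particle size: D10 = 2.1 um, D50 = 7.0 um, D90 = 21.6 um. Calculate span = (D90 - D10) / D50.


Span = (21.6 - 2.1) / 7.0 = 19.5 / 7.0 = 2.786

2.786


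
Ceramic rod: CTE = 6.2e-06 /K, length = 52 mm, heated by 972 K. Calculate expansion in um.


dL = 6.2e-06 * 52 * 972 * 1000 = 313.373 um

313.373


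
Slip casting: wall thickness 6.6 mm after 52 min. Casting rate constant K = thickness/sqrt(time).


K = 6.6 / sqrt(52) = 6.6 / 7.2111 = 0.915 mm/min^0.5

0.915


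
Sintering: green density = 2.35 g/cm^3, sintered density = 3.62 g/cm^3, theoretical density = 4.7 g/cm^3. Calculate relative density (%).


Relative = 3.62 / 4.7 * 100 = 77.0%

77.0


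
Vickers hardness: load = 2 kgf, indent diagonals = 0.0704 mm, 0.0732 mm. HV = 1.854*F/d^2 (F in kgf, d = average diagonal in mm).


d_avg = (0.0704+0.0732)/2 = 0.0718 mm
HV = 1.854*2/0.0718^2 = 719

719


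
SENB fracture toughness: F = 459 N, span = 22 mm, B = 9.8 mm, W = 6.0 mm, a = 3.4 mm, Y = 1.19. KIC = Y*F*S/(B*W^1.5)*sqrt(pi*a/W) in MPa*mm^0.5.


KIC = 1.19*459*22/(9.8*6.0^1.5)*sqrt(pi*3.4/6.0) = 111.32

111.32


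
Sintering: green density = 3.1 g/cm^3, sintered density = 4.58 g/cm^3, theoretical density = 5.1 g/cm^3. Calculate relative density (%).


Relative = 4.58 / 5.1 * 100 = 89.8%

89.8


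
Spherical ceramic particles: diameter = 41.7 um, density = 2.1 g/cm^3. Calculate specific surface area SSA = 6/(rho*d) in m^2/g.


SSA = 6 / (2.1 * 41.7) = 0.069 m^2/g

0.069


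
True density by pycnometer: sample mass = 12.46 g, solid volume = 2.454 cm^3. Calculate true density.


TD = 12.46 / 2.454 = 5.077 g/cm^3

5.077


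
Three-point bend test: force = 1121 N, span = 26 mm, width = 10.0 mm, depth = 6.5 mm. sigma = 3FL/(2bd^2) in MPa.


sigma = 3*1121*26/(2*10.0*6.5^2) = 103.5 MPa

103.5


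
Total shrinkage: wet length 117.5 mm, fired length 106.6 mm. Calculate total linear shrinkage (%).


TS = (117.5 - 106.6) / 117.5 * 100 = 9.28%

9.28


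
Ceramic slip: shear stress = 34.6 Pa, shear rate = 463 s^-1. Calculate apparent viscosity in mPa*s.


eta = tau/gamma * 1000 = 34.6/463 * 1000 = 74.7 mPa*s

74.7


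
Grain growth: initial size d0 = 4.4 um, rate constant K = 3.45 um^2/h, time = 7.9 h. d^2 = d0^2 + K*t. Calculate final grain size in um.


d^2 = 4.4^2 + 3.45*7.9 = 46.615
d = sqrt(46.615) = 6.83 um

6.83


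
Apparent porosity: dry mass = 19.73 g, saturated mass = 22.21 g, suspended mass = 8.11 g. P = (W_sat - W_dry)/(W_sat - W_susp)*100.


P = (22.21 - 19.73) / (22.21 - 8.11) * 100 = 2.48 / 14.1 * 100 = 17.6%

17.6


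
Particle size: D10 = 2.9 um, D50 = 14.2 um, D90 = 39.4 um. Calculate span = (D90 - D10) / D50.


Span = (39.4 - 2.9) / 14.2 = 36.5 / 14.2 = 2.57

2.57


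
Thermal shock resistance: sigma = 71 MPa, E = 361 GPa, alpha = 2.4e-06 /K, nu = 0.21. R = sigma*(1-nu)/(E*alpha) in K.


R = 71*(1-0.21)/(361*1000*2.4e-06) = 65 K

65


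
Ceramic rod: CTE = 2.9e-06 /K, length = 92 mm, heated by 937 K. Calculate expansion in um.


dL = 2.9e-06 * 92 * 937 * 1000 = 249.992 um

249.992


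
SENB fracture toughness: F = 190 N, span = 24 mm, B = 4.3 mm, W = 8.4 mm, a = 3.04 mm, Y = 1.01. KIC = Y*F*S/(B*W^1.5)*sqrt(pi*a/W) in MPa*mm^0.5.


KIC = 1.01*190*24/(4.3*8.4^1.5)*sqrt(pi*3.04/8.4) = 46.91

46.91


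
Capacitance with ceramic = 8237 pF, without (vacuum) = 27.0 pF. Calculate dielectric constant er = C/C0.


er = 8237 / 27.0 = 305.07

305.07


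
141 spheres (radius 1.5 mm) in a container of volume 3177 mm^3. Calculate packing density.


V_sphere = 4/3*pi*1.5^3 = 14.1372 mm^3
Total V = 141*14.1372 = 1993.3452 mm^3
PD = 1993.3452 / 3177 = 0.627

0.627


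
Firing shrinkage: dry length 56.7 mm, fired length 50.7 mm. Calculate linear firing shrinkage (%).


FS = (56.7 - 50.7) / 56.7 * 100 = 10.58%

10.58


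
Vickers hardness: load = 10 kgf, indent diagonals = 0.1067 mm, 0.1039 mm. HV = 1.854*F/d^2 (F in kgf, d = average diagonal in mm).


d_avg = (0.1067+0.1039)/2 = 0.1053 mm
HV = 1.854*10/0.1053^2 = 1672

1672


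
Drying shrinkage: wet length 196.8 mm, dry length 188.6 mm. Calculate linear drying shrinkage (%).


DS = (196.8 - 188.6) / 196.8 * 100 = 4.17%

4.17


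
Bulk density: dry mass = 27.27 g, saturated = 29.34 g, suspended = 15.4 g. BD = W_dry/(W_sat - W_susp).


BD = 27.27 / (29.34 - 15.4) = 27.27 / 13.94 = 1.956 g/cm^3

1.956


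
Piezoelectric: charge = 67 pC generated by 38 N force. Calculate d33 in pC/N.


d33 = 67 / 38 = 1.8 pC/N

1.8


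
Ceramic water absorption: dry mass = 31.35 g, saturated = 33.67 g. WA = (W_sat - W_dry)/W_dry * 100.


WA = (33.67 - 31.35) / 31.35 * 100 = 7.4%

7.4


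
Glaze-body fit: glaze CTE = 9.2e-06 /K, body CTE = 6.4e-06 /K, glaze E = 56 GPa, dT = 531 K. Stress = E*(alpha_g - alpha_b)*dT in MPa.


Stress = 56*1000*(9.2e-06 - 6.4e-06)*531 = 83.3 MPa

83.3


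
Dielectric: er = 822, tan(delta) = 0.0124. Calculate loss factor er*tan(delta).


Loss = 822 * 0.0124 = 10.193

10.193


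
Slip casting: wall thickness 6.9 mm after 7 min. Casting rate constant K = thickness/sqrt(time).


K = 6.9 / sqrt(7) = 6.9 / 2.6458 = 2.608 mm/min^0.5

2.608


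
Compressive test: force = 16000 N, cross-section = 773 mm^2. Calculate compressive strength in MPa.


CS = 16000 / 773 = 20.7 MPa

20.7


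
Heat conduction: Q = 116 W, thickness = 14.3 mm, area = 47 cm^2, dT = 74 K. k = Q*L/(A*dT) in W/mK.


k = 116*14.3/1000/(47/10000*74) = 4.77 W/mK

4.77


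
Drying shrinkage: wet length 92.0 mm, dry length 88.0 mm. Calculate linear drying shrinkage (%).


DS = (92.0 - 88.0) / 92.0 * 100 = 4.35%

4.35


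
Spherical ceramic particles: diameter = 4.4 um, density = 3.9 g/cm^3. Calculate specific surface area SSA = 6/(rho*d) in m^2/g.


SSA = 6 / (3.9 * 4.4) = 0.35 m^2/g

0.35


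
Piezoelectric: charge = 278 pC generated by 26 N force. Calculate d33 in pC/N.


d33 = 278 / 26 = 10.7 pC/N

10.7


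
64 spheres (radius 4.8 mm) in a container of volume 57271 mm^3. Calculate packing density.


V_sphere = 4/3*pi*4.8^3 = 463.2467 mm^3
Total V = 64*463.2467 = 29647.7888 mm^3
PD = 29647.7888 / 57271 = 0.518

0.518


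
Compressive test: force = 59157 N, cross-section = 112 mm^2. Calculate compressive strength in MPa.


CS = 59157 / 112 = 528.2 MPa

528.2


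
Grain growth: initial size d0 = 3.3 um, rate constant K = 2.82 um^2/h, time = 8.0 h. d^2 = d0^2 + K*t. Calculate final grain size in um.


d^2 = 3.3^2 + 2.82*8.0 = 33.45
d = sqrt(33.45) = 5.78 um

5.78


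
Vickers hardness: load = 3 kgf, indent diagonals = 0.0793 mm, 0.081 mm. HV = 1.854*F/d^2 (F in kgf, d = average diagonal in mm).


d_avg = (0.0793+0.081)/2 = 0.08015 mm
HV = 1.854*3/0.08015^2 = 866

866


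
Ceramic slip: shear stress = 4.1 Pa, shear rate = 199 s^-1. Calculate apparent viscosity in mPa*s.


eta = tau/gamma * 1000 = 4.1/199 * 1000 = 20.6 mPa*s

20.6


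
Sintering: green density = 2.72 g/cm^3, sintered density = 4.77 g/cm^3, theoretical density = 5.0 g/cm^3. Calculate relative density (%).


Relative = 4.77 / 5.0 * 100 = 95.4%

95.4


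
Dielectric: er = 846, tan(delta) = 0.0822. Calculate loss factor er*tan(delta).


Loss = 846 * 0.0822 = 69.541

69.541


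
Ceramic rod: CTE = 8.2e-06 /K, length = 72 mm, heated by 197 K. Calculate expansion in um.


dL = 8.2e-06 * 72 * 197 * 1000 = 116.309 um

116.309


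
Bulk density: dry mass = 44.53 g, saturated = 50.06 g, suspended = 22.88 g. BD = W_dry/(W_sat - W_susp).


BD = 44.53 / (50.06 - 22.88) = 44.53 / 27.18 = 1.638 g/cm^3

1.638


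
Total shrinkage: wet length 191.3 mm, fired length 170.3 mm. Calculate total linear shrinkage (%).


TS = (191.3 - 170.3) / 191.3 * 100 = 10.98%

10.98


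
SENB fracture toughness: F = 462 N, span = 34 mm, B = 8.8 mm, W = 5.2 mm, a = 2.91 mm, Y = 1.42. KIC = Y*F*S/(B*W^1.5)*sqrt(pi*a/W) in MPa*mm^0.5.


KIC = 1.42*462*34/(8.8*5.2^1.5)*sqrt(pi*2.91/5.2) = 283.43

283.43


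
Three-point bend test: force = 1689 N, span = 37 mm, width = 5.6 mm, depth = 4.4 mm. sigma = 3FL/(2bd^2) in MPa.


sigma = 3*1689*37/(2*5.6*4.4^2) = 864.6 MPa

864.6


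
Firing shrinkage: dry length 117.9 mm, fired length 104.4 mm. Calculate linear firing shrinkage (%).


FS = (117.9 - 104.4) / 117.9 * 100 = 11.45%

11.45


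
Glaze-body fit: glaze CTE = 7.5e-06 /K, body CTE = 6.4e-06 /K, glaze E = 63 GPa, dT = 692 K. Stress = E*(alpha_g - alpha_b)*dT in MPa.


Stress = 63*1000*(7.5e-06 - 6.4e-06)*692 = 48.0 MPa

48.0


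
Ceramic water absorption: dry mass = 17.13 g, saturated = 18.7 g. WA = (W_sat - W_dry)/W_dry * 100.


WA = (18.7 - 17.13) / 17.13 * 100 = 9.17%

9.17


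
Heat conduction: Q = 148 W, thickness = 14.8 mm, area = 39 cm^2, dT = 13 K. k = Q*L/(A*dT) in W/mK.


k = 148*14.8/1000/(39/10000*13) = 43.2 W/mK

43.2


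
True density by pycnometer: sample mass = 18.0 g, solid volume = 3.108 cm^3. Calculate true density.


TD = 18.0 / 3.108 = 5.792 g/cm^3

5.792


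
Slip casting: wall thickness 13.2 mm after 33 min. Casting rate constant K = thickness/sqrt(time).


K = 13.2 / sqrt(33) = 13.2 / 5.7446 = 2.298 mm/min^0.5

2.298


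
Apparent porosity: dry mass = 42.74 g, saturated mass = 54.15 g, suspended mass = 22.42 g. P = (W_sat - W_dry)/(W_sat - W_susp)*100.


P = (54.15 - 42.74) / (54.15 - 22.42) * 100 = 11.41 / 31.73 * 100 = 36.0%

36.0


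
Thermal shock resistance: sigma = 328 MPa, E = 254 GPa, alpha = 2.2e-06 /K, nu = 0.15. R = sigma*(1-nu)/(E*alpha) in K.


R = 328*(1-0.15)/(254*1000*2.2e-06) = 499 K

499


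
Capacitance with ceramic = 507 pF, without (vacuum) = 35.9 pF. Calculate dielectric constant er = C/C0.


er = 507 / 35.9 = 14.12

14.12


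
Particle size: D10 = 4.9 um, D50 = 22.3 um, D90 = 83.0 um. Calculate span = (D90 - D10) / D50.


Span = (83.0 - 4.9) / 22.3 = 78.1 / 22.3 = 3.502

3.502


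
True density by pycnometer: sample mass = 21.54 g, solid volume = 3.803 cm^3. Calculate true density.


TD = 21.54 / 3.803 = 5.664 g/cm^3

5.664


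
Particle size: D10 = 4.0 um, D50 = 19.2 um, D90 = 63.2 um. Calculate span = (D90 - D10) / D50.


Span = (63.2 - 4.0) / 19.2 = 59.2 / 19.2 = 3.083

3.083


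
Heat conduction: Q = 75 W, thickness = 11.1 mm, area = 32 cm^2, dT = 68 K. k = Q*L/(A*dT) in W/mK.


k = 75*11.1/1000/(32/10000*68) = 3.83 W/mK

3.83


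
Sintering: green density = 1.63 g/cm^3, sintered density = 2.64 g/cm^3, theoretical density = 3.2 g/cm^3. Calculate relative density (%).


Relative = 2.64 / 3.2 * 100 = 82.5%

82.5


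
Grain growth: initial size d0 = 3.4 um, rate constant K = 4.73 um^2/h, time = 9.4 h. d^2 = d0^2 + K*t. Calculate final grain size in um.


d^2 = 3.4^2 + 4.73*9.4 = 56.022
d = sqrt(56.022) = 7.48 um

7.48


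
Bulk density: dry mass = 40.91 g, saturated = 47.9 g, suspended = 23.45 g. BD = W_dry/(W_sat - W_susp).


BD = 40.91 / (47.9 - 23.45) = 40.91 / 24.45 = 1.673 g/cm^3

1.673


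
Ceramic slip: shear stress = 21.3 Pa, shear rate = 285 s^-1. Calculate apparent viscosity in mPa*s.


eta = tau/gamma * 1000 = 21.3/285 * 1000 = 74.7 mPa*s

74.7


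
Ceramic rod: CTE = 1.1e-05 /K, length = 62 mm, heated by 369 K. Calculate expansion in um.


dL = 1.1e-05 * 62 * 369 * 1000 = 251.658 um

251.658


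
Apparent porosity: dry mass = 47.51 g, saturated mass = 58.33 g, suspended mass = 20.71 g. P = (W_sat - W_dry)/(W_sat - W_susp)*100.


P = (58.33 - 47.51) / (58.33 - 20.71) * 100 = 10.82 / 37.62 * 100 = 28.8%

28.8


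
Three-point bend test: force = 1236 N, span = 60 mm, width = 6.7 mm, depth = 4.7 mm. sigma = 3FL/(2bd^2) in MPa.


sigma = 3*1236*60/(2*6.7*4.7^2) = 751.6 MPa

751.6


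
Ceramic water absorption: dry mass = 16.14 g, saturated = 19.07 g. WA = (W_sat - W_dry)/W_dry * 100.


WA = (19.07 - 16.14) / 16.14 * 100 = 18.15%

18.15


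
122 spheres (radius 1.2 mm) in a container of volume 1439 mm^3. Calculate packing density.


V_sphere = 4/3*pi*1.2^3 = 7.2382 mm^3
Total V = 122*7.2382 = 883.0604 mm^3
PD = 883.0604 / 1439 = 0.614

0.614


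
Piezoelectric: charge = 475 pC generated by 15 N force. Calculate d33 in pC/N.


d33 = 475 / 15 = 31.7 pC/N

31.7


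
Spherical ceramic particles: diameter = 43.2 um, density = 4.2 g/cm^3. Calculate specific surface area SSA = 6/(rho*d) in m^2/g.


SSA = 6 / (4.2 * 43.2) = 0.033 m^2/g

0.033


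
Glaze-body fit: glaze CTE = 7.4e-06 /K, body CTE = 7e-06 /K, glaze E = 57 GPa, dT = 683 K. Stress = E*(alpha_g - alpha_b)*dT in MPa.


Stress = 57*1000*(7.4e-06 - 7e-06)*683 = 15.6 MPa

15.6


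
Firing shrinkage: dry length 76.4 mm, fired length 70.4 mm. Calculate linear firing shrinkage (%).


FS = (76.4 - 70.4) / 76.4 * 100 = 7.85%

7.85


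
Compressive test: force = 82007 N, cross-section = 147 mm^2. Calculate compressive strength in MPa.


CS = 82007 / 147 = 557.9 MPa

557.9


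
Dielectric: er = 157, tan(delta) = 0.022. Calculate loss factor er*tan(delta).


Loss = 157 * 0.022 = 3.454

3.454


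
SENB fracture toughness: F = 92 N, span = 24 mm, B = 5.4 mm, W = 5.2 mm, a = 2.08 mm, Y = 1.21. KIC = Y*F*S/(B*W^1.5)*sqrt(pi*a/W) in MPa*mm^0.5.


KIC = 1.21*92*24/(5.4*5.2^1.5)*sqrt(pi*2.08/5.2) = 46.77

46.77


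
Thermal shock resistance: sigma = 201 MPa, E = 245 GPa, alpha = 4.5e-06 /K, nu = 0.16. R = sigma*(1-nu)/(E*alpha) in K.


R = 201*(1-0.16)/(245*1000*4.5e-06) = 153 K

153


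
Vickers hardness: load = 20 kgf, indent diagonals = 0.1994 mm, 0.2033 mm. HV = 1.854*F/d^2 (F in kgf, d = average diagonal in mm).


d_avg = (0.1994+0.2033)/2 = 0.20135 mm
HV = 1.854*20/0.20135^2 = 915

915


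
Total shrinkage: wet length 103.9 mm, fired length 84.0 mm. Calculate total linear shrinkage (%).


TS = (103.9 - 84.0) / 103.9 * 100 = 19.15%

19.15


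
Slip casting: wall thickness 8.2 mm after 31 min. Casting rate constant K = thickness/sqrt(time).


K = 8.2 / sqrt(31) = 8.2 / 5.5678 = 1.473 mm/min^0.5

1.473


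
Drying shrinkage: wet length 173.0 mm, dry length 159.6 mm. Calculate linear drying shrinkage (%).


DS = (173.0 - 159.6) / 173.0 * 100 = 7.75%

7.75


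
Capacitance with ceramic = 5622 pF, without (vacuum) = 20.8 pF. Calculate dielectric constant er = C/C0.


er = 5622 / 20.8 = 270.29

270.29


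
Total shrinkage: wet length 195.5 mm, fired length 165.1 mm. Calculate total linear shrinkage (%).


TS = (195.5 - 165.1) / 195.5 * 100 = 15.55%

15.55


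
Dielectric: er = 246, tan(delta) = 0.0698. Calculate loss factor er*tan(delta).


Loss = 246 * 0.0698 = 17.171

17.171


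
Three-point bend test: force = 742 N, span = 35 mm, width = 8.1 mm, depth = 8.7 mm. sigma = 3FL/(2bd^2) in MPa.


sigma = 3*742*35/(2*8.1*8.7^2) = 63.5 MPa

63.5


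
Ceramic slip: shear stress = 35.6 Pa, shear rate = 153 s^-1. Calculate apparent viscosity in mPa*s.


eta = tau/gamma * 1000 = 35.6/153 * 1000 = 232.7 mPa*s

232.7


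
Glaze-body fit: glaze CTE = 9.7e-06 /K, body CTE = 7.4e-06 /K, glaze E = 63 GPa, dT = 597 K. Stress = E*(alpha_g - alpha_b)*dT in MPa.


Stress = 63*1000*(9.7e-06 - 7.4e-06)*597 = 86.5 MPa

86.5


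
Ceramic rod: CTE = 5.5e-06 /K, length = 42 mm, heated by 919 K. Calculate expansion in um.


dL = 5.5e-06 * 42 * 919 * 1000 = 212.289 um

212.289


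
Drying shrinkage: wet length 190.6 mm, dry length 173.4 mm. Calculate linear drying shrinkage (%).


DS = (190.6 - 173.4) / 190.6 * 100 = 9.02%

9.02


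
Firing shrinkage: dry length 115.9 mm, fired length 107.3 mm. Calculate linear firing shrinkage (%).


FS = (115.9 - 107.3) / 115.9 * 100 = 7.42%

7.42


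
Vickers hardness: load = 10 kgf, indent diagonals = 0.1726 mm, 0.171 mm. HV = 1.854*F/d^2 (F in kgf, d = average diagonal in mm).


d_avg = (0.1726+0.171)/2 = 0.1718 mm
HV = 1.854*10/0.1718^2 = 628

628


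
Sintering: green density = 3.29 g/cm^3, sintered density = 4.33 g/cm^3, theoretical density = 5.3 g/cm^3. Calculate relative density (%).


Relative = 4.33 / 5.3 * 100 = 81.7%

81.7


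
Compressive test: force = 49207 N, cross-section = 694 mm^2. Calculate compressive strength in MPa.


CS = 49207 / 694 = 70.9 MPa

70.9


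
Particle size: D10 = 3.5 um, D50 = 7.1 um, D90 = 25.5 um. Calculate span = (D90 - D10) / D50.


Span = (25.5 - 3.5) / 7.1 = 22.0 / 7.1 = 3.099

3.099


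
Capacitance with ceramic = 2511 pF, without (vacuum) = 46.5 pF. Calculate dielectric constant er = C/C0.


er = 2511 / 46.5 = 54.0

54.0


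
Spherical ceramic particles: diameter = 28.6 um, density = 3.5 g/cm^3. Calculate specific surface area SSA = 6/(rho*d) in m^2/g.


SSA = 6 / (3.5 * 28.6) = 0.06 m^2/g

0.06


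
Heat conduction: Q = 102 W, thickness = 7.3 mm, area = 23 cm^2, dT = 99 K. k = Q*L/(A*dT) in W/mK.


k = 102*7.3/1000/(23/10000*99) = 3.27 W/mK

3.27


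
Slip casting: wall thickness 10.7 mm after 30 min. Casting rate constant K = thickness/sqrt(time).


K = 10.7 / sqrt(30) = 10.7 / 5.4772 = 1.954 mm/min^0.5

1.954


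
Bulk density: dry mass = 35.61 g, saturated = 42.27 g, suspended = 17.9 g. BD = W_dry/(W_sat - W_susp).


BD = 35.61 / (42.27 - 17.9) = 35.61 / 24.37 = 1.461 g/cm^3

1.461


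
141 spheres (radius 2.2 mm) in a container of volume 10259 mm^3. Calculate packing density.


V_sphere = 4/3*pi*2.2^3 = 44.6022 mm^3
Total V = 141*44.6022 = 6288.9102 mm^3
PD = 6288.9102 / 10259 = 0.613

0.613


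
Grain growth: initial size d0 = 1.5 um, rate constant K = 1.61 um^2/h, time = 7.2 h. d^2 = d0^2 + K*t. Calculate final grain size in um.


d^2 = 1.5^2 + 1.61*7.2 = 13.842
d = sqrt(13.842) = 3.72 um

3.72


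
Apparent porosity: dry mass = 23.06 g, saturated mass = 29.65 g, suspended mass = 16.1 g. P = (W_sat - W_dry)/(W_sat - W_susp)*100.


P = (29.65 - 23.06) / (29.65 - 16.1) * 100 = 6.59 / 13.55 * 100 = 48.6%

48.6


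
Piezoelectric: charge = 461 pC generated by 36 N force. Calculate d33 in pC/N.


d33 = 461 / 36 = 12.8 pC/N

12.8


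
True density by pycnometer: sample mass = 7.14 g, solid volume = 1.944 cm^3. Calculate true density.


TD = 7.14 / 1.944 = 3.673 g/cm^3

3.673


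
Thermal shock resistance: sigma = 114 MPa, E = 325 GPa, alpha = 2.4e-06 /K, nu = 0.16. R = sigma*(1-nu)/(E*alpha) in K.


R = 114*(1-0.16)/(325*1000*2.4e-06) = 123 K

123


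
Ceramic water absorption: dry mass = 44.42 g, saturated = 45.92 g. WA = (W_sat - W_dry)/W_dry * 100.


WA = (45.92 - 44.42) / 44.42 * 100 = 3.38%

3.38


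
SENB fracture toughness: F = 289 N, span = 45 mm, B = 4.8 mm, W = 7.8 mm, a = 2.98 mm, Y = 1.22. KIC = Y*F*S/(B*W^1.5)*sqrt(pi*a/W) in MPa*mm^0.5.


KIC = 1.22*289*45/(4.8*7.8^1.5)*sqrt(pi*2.98/7.8) = 166.24

166.24


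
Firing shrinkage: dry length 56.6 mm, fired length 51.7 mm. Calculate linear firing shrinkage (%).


FS = (56.6 - 51.7) / 56.6 * 100 = 8.66%

8.66


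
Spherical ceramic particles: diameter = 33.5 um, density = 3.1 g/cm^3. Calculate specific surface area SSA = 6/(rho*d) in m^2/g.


SSA = 6 / (3.1 * 33.5) = 0.058 m^2/g

0.058


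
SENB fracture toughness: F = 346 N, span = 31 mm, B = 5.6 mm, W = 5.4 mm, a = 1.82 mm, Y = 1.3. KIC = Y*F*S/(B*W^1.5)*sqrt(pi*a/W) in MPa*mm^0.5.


KIC = 1.3*346*31/(5.6*5.4^1.5)*sqrt(pi*1.82/5.4) = 204.18

204.18


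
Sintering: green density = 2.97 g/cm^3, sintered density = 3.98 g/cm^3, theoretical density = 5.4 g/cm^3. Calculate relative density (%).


Relative = 3.98 / 5.4 * 100 = 73.7%

73.7


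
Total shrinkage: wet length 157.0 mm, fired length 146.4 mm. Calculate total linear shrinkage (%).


TS = (157.0 - 146.4) / 157.0 * 100 = 6.75%

6.75


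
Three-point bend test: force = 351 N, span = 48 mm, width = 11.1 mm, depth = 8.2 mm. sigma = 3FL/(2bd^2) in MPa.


sigma = 3*351*48/(2*11.1*8.2^2) = 33.9 MPa

33.9


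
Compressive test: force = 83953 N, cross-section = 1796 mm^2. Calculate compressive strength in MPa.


CS = 83953 / 1796 = 46.7 MPa

46.7


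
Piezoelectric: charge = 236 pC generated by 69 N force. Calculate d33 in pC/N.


d33 = 236 / 69 = 3.4 pC/N

3.4


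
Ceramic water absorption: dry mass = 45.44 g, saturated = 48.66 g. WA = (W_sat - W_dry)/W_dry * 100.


WA = (48.66 - 45.44) / 45.44 * 100 = 7.09%

7.09


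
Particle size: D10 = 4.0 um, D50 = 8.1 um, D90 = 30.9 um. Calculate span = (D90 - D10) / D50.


Span = (30.9 - 4.0) / 8.1 = 26.9 / 8.1 = 3.321

3.321


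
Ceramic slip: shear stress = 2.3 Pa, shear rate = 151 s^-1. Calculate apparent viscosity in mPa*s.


eta = tau/gamma * 1000 = 2.3/151 * 1000 = 15.2 mPa*s

15.2


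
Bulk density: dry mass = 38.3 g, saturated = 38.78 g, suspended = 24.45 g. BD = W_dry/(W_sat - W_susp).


BD = 38.3 / (38.78 - 24.45) = 38.3 / 14.33 = 2.673 g/cm^3

2.673


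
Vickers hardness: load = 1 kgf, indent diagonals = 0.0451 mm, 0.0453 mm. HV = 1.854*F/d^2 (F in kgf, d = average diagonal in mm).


d_avg = (0.0451+0.0453)/2 = 0.0452 mm
HV = 1.854*1/0.0452^2 = 907

907


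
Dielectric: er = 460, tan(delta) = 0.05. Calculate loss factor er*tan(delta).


Loss = 460 * 0.05 = 23.0

23.0


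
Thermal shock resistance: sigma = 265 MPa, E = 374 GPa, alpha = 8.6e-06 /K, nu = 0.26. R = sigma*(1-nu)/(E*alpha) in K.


R = 265*(1-0.26)/(374*1000*8.6e-06) = 61 K

61


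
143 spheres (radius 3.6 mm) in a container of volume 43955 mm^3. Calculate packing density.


V_sphere = 4/3*pi*3.6^3 = 195.4322 mm^3
Total V = 143*195.4322 = 27946.8046 mm^3
PD = 27946.8046 / 43955 = 0.636

0.636


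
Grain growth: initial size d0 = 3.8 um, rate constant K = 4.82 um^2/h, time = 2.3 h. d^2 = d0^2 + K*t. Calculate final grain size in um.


d^2 = 3.8^2 + 4.82*2.3 = 25.526
d = sqrt(25.526) = 5.05 um

5.05


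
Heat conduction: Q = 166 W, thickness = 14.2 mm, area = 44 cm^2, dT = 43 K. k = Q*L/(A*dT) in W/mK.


k = 166*14.2/1000/(44/10000*43) = 12.46 W/mK

12.46


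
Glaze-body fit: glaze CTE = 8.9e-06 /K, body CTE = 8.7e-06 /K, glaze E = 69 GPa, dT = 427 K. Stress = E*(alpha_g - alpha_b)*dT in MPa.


Stress = 69*1000*(8.9e-06 - 8.7e-06)*427 = 5.9 MPa

5.9


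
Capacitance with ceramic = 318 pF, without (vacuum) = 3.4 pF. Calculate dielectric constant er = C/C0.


er = 318 / 3.4 = 93.53

93.53


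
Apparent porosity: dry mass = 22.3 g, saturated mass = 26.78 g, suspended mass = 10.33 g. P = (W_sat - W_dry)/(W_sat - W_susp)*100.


P = (26.78 - 22.3) / (26.78 - 10.33) * 100 = 4.48 / 16.45 * 100 = 27.2%

27.2


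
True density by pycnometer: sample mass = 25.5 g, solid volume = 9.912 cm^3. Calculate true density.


TD = 25.5 / 9.912 = 2.573 g/cm^3

2.573


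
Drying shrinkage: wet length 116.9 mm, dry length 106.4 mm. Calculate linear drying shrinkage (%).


DS = (116.9 - 106.4) / 116.9 * 100 = 8.98%

8.98


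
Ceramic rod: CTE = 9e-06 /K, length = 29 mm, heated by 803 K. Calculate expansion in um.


dL = 9e-06 * 29 * 803 * 1000 = 209.583 um

209.583


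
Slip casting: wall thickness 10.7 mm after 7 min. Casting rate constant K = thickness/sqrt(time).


K = 10.7 / sqrt(7) = 10.7 / 2.6458 = 4.044 mm/min^0.5

4.044


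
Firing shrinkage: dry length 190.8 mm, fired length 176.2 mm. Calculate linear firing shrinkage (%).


FS = (190.8 - 176.2) / 190.8 * 100 = 7.65%

7.65


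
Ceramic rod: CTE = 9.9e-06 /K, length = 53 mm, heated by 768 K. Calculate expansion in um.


dL = 9.9e-06 * 53 * 768 * 1000 = 402.97 um

402.97


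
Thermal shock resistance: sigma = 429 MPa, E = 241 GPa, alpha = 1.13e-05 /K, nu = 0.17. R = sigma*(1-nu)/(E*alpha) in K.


R = 429*(1-0.17)/(241*1000*1.13e-05) = 131 K

131


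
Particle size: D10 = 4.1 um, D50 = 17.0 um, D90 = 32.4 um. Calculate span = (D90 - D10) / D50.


Span = (32.4 - 4.1) / 17.0 = 28.3 / 17.0 = 1.665

1.665


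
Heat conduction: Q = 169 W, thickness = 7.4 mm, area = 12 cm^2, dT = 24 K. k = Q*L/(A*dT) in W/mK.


k = 169*7.4/1000/(12/10000*24) = 43.42 W/mK

43.42


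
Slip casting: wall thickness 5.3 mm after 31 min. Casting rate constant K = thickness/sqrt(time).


K = 5.3 / sqrt(31) = 5.3 / 5.5678 = 0.952 mm/min^0.5

0.952


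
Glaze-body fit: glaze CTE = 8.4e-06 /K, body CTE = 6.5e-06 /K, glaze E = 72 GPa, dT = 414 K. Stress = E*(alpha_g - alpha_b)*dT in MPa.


Stress = 72*1000*(8.4e-06 - 6.5e-06)*414 = 56.6 MPa

56.6


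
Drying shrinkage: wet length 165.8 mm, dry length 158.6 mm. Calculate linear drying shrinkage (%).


DS = (165.8 - 158.6) / 165.8 * 100 = 4.34%

4.34


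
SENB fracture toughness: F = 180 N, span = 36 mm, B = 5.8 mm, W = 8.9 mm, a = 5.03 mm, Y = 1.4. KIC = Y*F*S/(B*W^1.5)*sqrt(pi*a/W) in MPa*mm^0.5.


KIC = 1.4*180*36/(5.8*8.9^1.5)*sqrt(pi*5.03/8.9) = 78.5

78.5


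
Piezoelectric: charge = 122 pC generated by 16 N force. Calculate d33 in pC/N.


d33 = 122 / 16 = 7.6 pC/N

7.6


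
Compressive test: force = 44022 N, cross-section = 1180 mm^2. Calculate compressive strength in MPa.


CS = 44022 / 1180 = 37.3 MPa

37.3


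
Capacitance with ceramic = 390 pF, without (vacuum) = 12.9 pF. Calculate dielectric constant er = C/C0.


er = 390 / 12.9 = 30.23

30.23


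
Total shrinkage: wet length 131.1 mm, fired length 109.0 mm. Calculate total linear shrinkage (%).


TS = (131.1 - 109.0) / 131.1 * 100 = 16.86%

16.86


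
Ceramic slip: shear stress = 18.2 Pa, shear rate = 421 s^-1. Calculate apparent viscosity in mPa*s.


eta = tau/gamma * 1000 = 18.2/421 * 1000 = 43.2 mPa*s

43.2


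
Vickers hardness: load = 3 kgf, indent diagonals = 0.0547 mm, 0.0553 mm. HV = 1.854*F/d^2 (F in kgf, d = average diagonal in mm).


d_avg = (0.0547+0.0553)/2 = 0.055 mm
HV = 1.854*3/0.055^2 = 1839

1839


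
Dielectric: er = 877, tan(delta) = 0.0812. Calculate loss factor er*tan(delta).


Loss = 877 * 0.0812 = 71.212

71.212


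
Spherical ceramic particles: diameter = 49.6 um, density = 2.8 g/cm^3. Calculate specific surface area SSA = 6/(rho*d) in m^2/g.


SSA = 6 / (2.8 * 49.6) = 0.043 m^2/g

0.043


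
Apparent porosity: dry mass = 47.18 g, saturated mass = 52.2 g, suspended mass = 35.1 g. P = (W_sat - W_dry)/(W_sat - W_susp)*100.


P = (52.2 - 47.18) / (52.2 - 35.1) * 100 = 5.02 / 17.1 * 100 = 29.4%

29.4


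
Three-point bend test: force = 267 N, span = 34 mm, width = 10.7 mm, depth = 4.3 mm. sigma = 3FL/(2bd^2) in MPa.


sigma = 3*267*34/(2*10.7*4.3^2) = 68.8 MPa

68.8


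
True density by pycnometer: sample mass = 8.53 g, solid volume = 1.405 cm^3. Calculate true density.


TD = 8.53 / 1.405 = 6.071 g/cm^3

6.071


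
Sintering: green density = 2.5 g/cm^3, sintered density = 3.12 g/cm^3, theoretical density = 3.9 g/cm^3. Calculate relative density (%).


Relative = 3.12 / 3.9 * 100 = 80.0%

80.0


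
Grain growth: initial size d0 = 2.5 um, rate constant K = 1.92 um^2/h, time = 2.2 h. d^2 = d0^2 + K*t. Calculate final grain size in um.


d^2 = 2.5^2 + 1.92*2.2 = 10.474
d = sqrt(10.474) = 3.24 um

3.24


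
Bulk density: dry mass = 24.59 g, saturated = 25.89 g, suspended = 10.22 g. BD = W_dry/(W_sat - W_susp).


BD = 24.59 / (25.89 - 10.22) = 24.59 / 15.67 = 1.569 g/cm^3

1.569


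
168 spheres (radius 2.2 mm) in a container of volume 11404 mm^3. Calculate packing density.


V_sphere = 4/3*pi*2.2^3 = 44.6022 mm^3
Total V = 168*44.6022 = 7493.1696 mm^3
PD = 7493.1696 / 11404 = 0.657

0.657


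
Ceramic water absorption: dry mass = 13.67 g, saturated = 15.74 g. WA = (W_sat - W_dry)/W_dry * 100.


WA = (15.74 - 13.67) / 13.67 * 100 = 15.14%

15.14


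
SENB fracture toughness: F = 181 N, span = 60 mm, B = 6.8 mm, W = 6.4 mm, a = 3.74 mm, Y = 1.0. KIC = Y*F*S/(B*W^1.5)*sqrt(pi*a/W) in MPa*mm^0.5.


KIC = 1.0*181*60/(6.8*6.4^1.5)*sqrt(pi*3.74/6.4) = 133.65

133.65


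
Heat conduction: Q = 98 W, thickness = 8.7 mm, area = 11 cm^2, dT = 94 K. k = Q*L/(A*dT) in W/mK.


k = 98*8.7/1000/(11/10000*94) = 8.25 W/mK

8.25


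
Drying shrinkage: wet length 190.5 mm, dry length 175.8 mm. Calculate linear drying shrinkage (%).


DS = (190.5 - 175.8) / 190.5 * 100 = 7.72%

7.72


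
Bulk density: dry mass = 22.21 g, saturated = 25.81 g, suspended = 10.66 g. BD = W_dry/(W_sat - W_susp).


BD = 22.21 / (25.81 - 10.66) = 22.21 / 15.15 = 1.466 g/cm^3

1.466


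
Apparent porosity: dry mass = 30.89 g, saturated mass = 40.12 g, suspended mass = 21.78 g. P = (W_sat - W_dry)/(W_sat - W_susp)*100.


P = (40.12 - 30.89) / (40.12 - 21.78) * 100 = 9.23 / 18.34 * 100 = 50.3%

50.3


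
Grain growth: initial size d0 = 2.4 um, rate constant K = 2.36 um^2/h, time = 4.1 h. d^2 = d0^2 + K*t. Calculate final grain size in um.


d^2 = 2.4^2 + 2.36*4.1 = 15.436
d = sqrt(15.436) = 3.93 um

3.93


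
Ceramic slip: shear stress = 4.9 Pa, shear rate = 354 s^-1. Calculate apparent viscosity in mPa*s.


eta = tau/gamma * 1000 = 4.9/354 * 1000 = 13.8 mPa*s

13.8


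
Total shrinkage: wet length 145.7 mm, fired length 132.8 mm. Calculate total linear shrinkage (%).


TS = (145.7 - 132.8) / 145.7 * 100 = 8.85%

8.85


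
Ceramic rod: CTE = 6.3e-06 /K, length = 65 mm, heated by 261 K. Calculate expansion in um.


dL = 6.3e-06 * 65 * 261 * 1000 = 106.88 um

106.88


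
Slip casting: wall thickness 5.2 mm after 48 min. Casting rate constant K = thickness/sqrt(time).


K = 5.2 / sqrt(48) = 5.2 / 6.9282 = 0.751 mm/min^0.5

0.751


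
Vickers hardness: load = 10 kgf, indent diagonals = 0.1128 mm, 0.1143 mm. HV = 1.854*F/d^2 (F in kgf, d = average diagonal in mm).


d_avg = (0.1128+0.1143)/2 = 0.11355 mm
HV = 1.854*10/0.11355^2 = 1438

1438


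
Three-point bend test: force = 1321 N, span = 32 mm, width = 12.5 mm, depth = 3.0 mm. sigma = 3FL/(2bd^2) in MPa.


sigma = 3*1321*32/(2*12.5*3.0^2) = 563.6 MPa

563.6


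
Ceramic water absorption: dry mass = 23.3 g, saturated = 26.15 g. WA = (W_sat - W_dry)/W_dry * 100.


WA = (26.15 - 23.3) / 23.3 * 100 = 12.23%

12.23


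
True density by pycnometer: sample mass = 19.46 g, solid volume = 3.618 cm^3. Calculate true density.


TD = 19.46 / 3.618 = 5.379 g/cm^3

5.379


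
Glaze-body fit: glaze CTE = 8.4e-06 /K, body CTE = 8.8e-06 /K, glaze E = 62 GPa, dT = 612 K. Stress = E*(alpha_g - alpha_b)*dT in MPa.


Stress = 62*1000*(8.4e-06 - 8.8e-06)*612 = -15.2 MPa

-15.2


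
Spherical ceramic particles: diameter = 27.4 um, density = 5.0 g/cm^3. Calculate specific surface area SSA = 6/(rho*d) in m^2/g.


SSA = 6 / (5.0 * 27.4) = 0.044 m^2/g

0.044


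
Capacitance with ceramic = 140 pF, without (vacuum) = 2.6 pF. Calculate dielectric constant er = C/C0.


er = 140 / 2.6 = 53.85

53.85


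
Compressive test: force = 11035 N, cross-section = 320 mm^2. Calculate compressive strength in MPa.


CS = 11035 / 320 = 34.5 MPa

34.5


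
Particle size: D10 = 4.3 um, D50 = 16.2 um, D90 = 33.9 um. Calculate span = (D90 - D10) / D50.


Span = (33.9 - 4.3) / 16.2 = 29.6 / 16.2 = 1.827

1.827


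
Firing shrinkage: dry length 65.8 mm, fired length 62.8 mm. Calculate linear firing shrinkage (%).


FS = (65.8 - 62.8) / 65.8 * 100 = 4.56%

4.56


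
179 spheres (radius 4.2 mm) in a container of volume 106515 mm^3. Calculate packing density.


V_sphere = 4/3*pi*4.2^3 = 310.3391 mm^3
Total V = 179*310.3391 = 55550.6989 mm^3
PD = 55550.6989 / 106515 = 0.522

0.522


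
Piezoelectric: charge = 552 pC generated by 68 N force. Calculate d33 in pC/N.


d33 = 552 / 68 = 8.1 pC/N

8.1


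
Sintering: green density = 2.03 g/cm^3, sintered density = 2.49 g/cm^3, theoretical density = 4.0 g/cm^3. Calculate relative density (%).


Relative = 2.49 / 4.0 * 100 = 62.3%

62.3


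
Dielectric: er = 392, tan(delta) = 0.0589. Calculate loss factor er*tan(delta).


Loss = 392 * 0.0589 = 23.089

23.089


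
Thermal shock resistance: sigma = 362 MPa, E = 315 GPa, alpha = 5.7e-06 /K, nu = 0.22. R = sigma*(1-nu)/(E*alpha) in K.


R = 362*(1-0.22)/(315*1000*5.7e-06) = 157 K

157


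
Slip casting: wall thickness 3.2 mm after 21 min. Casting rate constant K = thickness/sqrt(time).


K = 3.2 / sqrt(21) = 3.2 / 4.5826 = 0.698 mm/min^0.5

0.698


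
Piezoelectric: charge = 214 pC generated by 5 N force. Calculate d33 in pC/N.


d33 = 214 / 5 = 42.8 pC/N

42.8


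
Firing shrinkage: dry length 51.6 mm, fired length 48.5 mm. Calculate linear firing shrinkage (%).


FS = (51.6 - 48.5) / 51.6 * 100 = 6.01%

6.01


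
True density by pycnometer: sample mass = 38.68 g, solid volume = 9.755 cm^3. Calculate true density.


TD = 38.68 / 9.755 = 3.965 g/cm^3

3.965


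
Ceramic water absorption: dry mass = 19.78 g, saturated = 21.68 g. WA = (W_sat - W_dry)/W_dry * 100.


WA = (21.68 - 19.78) / 19.78 * 100 = 9.61%

9.61


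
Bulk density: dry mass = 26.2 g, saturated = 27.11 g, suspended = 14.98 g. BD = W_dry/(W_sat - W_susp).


BD = 26.2 / (27.11 - 14.98) = 26.2 / 12.13 = 2.16 g/cm^3

2.16


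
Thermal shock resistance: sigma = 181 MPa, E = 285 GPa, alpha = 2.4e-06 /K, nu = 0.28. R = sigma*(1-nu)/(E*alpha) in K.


R = 181*(1-0.28)/(285*1000*2.4e-06) = 191 K

191


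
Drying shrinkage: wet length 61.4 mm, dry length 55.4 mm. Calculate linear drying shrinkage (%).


DS = (61.4 - 55.4) / 61.4 * 100 = 9.77%

9.77


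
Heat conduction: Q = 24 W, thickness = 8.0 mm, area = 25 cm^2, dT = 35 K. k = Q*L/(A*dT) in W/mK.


k = 24*8.0/1000/(25/10000*35) = 2.19 W/mK

2.19


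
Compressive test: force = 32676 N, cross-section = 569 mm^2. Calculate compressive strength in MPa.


CS = 32676 / 569 = 57.4 MPa

57.4


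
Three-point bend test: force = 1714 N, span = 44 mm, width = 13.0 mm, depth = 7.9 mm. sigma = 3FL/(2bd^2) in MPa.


sigma = 3*1714*44/(2*13.0*7.9^2) = 139.4 MPa

139.4


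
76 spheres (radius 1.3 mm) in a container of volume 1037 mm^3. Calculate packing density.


V_sphere = 4/3*pi*1.3^3 = 9.2028 mm^3
Total V = 76*9.2028 = 699.4128 mm^3
PD = 699.4128 / 1037 = 0.674

0.674


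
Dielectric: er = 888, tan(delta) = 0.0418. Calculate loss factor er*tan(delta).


Loss = 888 * 0.0418 = 37.118

37.118


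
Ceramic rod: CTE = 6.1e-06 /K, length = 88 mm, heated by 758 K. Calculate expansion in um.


dL = 6.1e-06 * 88 * 758 * 1000 = 406.894 um

406.894


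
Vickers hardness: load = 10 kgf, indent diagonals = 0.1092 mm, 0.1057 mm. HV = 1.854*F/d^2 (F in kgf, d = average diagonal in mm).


d_avg = (0.1092+0.1057)/2 = 0.10745 mm
HV = 1.854*10/0.10745^2 = 1606

1606


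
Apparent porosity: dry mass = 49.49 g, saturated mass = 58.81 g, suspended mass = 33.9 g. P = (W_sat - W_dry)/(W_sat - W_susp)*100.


P = (58.81 - 49.49) / (58.81 - 33.9) * 100 = 9.32 / 24.91 * 100 = 37.4%

37.4


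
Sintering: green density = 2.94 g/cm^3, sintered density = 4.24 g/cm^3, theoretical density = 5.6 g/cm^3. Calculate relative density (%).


Relative = 4.24 / 5.6 * 100 = 75.7%

75.7


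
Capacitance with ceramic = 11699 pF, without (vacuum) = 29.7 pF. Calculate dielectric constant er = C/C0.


er = 11699 / 29.7 = 393.91

393.91


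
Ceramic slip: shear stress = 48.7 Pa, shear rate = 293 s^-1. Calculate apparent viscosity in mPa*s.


eta = tau/gamma * 1000 = 48.7/293 * 1000 = 166.2 mPa*s

166.2


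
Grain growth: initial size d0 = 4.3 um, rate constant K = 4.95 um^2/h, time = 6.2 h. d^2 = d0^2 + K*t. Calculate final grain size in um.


d^2 = 4.3^2 + 4.95*6.2 = 49.18
d = sqrt(49.18) = 7.01 um

7.01


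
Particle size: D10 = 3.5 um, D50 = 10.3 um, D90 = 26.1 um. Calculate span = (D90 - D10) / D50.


Span = (26.1 - 3.5) / 10.3 = 22.6 / 10.3 = 2.194

2.194


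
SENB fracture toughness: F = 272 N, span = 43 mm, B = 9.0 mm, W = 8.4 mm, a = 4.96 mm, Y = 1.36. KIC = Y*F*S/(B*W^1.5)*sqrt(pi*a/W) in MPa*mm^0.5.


KIC = 1.36*272*43/(9.0*8.4^1.5)*sqrt(pi*4.96/8.4) = 98.88

98.88


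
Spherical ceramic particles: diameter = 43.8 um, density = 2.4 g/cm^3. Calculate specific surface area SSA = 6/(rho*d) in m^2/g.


SSA = 6 / (2.4 * 43.8) = 0.057 m^2/g

0.057


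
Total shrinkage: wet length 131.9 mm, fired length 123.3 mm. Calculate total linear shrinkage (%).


TS = (131.9 - 123.3) / 131.9 * 100 = 6.52%

6.52
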